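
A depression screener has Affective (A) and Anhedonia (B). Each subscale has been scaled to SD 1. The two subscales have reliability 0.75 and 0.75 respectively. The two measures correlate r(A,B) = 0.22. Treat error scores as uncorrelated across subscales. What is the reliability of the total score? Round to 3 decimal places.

0.795

Var(A+B) = 2 + 2·[0.22] = 2 + 0.44 = 2.44.
Under uncorrelated errors the observed covariances equal the true-score covariances, so only the own-variance terms attenuate.
True-score variance = [0.75 + 0.75] + 0.44 = 1.5 + 0.44 = 1.94.
Reliability = 1.94 / 2.44 = 0.795.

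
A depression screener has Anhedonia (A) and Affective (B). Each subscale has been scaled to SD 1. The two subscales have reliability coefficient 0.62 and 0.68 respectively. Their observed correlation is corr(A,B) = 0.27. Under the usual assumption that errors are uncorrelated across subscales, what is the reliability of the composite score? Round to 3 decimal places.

Var(A+B) = 2 + 2·[0.27] = 2 + 0.54 = 2.54.
Because errors are independent across components, Cov(Tᵢ,Tⱼ) = Cov(Xᵢ,Xⱼ); the off-diagonal part of the true-score variance is the same as above.
True-score variance = [0.62 + 0.68] + 0.54 = 1.3 + 0.54 = 1.84.
Reliability = 1.84 / 2.54 = 0.724.

0.724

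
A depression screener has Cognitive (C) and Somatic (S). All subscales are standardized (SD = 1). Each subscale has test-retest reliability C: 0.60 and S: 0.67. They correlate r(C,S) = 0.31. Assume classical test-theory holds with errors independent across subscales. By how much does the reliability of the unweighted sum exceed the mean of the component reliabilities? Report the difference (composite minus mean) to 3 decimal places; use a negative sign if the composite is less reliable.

Var(sum) = 2 + 0.62 = 2.62; true-score variance = 1.27 + 0.62 = 1.89; composite reliability = 0.7214.
Mean component reliability = 0.6350.
Difference = 0.7214 − 0.6350 = 0.086.

0.086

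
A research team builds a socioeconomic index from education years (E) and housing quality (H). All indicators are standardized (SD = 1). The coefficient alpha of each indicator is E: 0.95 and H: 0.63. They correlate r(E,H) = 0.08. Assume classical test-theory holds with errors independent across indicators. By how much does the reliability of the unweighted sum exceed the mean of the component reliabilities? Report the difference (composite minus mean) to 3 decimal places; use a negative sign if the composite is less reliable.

0.016

Var(sum) = 2 + 0.16 = 2.16; true-score variance = 1.58 + 0.16 = 1.74; composite reliability = 0.8056.
Mean component reliability = 0.7900.
Difference = 0.8056 − 0.7900 = 0.016.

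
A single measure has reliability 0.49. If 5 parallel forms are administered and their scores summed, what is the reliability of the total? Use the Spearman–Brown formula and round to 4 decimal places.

ρ_k = kρ / (1 + (k−1)ρ) = 5·0.49 / (1 + 4·0.49) = 2.450 / 2.960 = 0.8277.

0.8277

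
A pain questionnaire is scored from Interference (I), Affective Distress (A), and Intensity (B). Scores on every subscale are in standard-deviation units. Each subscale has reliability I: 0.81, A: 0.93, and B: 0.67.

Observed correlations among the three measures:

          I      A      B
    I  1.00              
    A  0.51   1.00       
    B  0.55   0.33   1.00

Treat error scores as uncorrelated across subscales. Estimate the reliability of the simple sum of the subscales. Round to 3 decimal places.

Var(I+A+B) = 3 + 2·[0.51 + 0.55 + 0.33] = 3 + 2.78 = 5.78.
With uncorrelated errors the cross-covariances are all true-score covariance, so they carry over unchanged; only the diagonal terms shrink to ρᵢσᵢ².
True-score variance = [0.81 + 0.93 + 0.67] + 2.78 = 2.41 + 2.78 = 5.19.
Reliability = 5.19 / 5.78 = 0.898.

0.898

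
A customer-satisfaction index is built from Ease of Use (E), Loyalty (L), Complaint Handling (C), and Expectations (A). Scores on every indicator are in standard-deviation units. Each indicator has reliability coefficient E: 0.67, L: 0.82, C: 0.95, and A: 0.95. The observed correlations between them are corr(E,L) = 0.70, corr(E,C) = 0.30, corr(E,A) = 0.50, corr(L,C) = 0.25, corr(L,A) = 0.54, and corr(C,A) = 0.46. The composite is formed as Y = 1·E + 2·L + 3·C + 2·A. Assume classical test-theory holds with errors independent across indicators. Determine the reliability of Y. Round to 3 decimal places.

Var(Y) = 1 + 2² + 3² + 2² + 2·[2·0.70 + 3·0.30 + 2·0.50 + 6·0.25 + 4·0.54 + 6·0.46] = 18 + 19.44 = 37.44.
With uncorrelated errors the cross-covariances are all true-score covariance, so they carry over unchanged; only the diagonal terms shrink to ρᵢσᵢ².
True-score variance = [0.67 + 2²·0.82 + 3²·0.95 + 2²·0.95] + 19.44 = 16.3 + 19.44 = 35.74.
Reliability = 35.74 / 37.44 = 0.955.

0.955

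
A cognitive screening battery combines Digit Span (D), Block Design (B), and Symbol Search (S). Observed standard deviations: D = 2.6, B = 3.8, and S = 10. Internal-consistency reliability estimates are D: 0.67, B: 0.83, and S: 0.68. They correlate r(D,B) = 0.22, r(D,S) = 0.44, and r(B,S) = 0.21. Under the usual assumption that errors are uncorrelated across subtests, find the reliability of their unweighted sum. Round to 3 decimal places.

0.777

Var(D+B+S) = 2.6² + 3.8² + 10² + 2·[2.6·3.8·0.22 + 2.6·10·0.44 + 3.8·10·0.21] = 121.2 + 43.1872 = 164.387.
Under uncorrelated errors the observed covariances equal the true-score covariances, so only the own-variance terms attenuate.
True-score variance = [2.6²·0.67 + 3.8²·0.83 + 10²·0.68] + 43.1872 = 84.5144 + 43.1872 = 127.702.
Reliability = 127.702 / 164.387 = 0.777.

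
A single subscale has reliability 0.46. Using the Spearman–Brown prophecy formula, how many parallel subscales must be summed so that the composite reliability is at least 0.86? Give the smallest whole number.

k ≥ ρ*(1−ρ₁)/(ρ₁(1−ρ*)) = 0.86·0.54 / (0.46·0.14) = 7.211.
Smallest integer k = 8.

8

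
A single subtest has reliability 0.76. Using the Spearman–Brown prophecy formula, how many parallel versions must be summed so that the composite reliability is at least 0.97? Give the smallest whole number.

k ≥ ρ*(1−ρ₁)/(ρ₁(1−ρ*)) = 0.97·0.24 / (0.76·0.03) = 10.211.
Smallest integer k = 11.

11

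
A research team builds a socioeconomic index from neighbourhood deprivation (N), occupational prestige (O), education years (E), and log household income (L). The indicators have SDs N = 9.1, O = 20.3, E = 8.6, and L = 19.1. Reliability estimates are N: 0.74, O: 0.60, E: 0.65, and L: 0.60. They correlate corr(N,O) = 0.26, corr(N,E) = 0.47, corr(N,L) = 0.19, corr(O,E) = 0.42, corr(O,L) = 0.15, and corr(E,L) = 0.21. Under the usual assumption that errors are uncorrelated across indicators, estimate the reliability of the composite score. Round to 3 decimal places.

0.761

Var(N+O+E+L) = 9.1² + 20.3² + 8.6² + 19.1² + 2·[9.1·20.3·0.26 + 9.1·8.6·0.47 + 9.1·19.1·0.19 + 20.3·8.6·0.42 + 20.3·19.1·0.15 + 8.6·19.1·0.21] = 933.67 + 567.627 = 1501.3.
Under uncorrelated errors the observed covariances equal the true-score covariances, so only the own-variance terms attenuate.
True-score variance = [9.1²·0.74 + 20.3²·0.60 + 8.6²·0.65 + 19.1²·0.60] + 567.627 = 575.493 + 567.627 = 1143.12.
Reliability = 1143.12 / 1501.3 = 0.761.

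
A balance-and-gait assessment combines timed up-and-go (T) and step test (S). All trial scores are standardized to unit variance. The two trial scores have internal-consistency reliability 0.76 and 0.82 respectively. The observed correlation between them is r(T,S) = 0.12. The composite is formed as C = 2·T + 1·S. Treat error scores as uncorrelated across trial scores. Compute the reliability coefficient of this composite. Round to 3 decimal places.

Var(C) = 2² + 1 + 2·[2·0.12] = 5 + 0.48 = 5.48.
Under uncorrelated errors the observed covariances equal the true-score covariances, so only the own-variance terms attenuate.
True-score variance = [2²·0.76 + 0.82] + 0.48 = 3.86 + 0.48 = 4.34.
Reliability = 4.34 / 5.48 = 0.792.

0.792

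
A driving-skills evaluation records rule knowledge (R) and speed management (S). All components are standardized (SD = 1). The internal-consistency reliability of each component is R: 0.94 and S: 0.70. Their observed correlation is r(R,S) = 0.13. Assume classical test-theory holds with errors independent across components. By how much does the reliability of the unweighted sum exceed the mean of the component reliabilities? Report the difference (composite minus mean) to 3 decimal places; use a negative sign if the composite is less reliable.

Var(sum) = 2 + 0.26 = 2.26; true-score variance = 1.64 + 0.26 = 1.9; composite reliability = 0.8407.
Mean component reliability = 0.8200.
Difference = 0.8407 − 0.8200 = 0.021.

0.021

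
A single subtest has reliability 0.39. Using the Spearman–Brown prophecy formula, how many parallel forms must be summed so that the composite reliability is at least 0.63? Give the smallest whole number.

3

k ≥ ρ*(1−ρ₁)/(ρ₁(1−ρ*)) = 0.63·0.61 / (0.39·0.37) = 2.663.
Smallest integer k = 3.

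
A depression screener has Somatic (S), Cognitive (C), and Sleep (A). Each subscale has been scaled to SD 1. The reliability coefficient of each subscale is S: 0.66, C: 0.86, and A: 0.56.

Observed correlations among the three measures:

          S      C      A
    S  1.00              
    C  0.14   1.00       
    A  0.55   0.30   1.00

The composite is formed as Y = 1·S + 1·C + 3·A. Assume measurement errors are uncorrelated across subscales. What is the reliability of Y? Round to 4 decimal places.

0.7289

Var(Y) = 1 + 1 + 3² + 2·[0.14 + 3·0.55 + 3·0.30] = 11 + 5.38 = 16.38.
Under uncorrelated errors the observed covariances equal the true-score covariances, so only the own-variance terms attenuate.
True-score variance = [0.66 + 0.86 + 3²·0.56] + 5.38 = 6.56 + 5.38 = 11.94.
Reliability = 11.94 / 16.38 = 0.7289.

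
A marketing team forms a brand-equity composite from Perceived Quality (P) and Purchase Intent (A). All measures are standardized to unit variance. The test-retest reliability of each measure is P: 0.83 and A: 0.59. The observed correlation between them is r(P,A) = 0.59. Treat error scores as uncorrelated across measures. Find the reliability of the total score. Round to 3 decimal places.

0.818

Var(P+A) = 2 + 2·[0.59] = 2 + 1.18 = 3.18.
With uncorrelated errors the cross-covariances are all true-score covariance, so they carry over unchanged; only the diagonal terms shrink to ρᵢσᵢ².
True-score variance = [0.83 + 0.59] + 1.18 = 1.42 + 1.18 = 2.6.
Reliability = 2.6 / 3.18 = 0.818.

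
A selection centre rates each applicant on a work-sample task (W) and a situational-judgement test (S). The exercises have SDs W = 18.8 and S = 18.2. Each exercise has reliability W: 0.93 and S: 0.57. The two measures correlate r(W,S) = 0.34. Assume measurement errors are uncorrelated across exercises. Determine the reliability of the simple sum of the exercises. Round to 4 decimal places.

0.8178

Var(W+S) = 18.8² + 18.2² + 2·[18.8·18.2·0.34] = 684.68 + 232.669 = 917.349.
With uncorrelated errors the cross-covariances are all true-score covariance, so they carry over unchanged; only the diagonal terms shrink to ρᵢσᵢ².
True-score variance = [18.8²·0.93 + 18.2²·0.57] + 232.669 = 517.506 + 232.669 = 750.175.
Reliability = 750.175 / 917.349 = 0.8178.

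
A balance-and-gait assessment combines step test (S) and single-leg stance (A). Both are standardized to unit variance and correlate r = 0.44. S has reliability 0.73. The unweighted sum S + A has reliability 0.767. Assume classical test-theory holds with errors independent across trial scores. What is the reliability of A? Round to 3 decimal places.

Var(S+A) = 2 + 2·0.44 = 2.880.
True-score variance = ρ_S + ρ_A + 2·0.44, so 0.767 = (0.73 + ρ_A + 0.88) / 2.880.
ρ_A = 0.767·2.880 − 0.73 − 0.88 = 0.599.

0.599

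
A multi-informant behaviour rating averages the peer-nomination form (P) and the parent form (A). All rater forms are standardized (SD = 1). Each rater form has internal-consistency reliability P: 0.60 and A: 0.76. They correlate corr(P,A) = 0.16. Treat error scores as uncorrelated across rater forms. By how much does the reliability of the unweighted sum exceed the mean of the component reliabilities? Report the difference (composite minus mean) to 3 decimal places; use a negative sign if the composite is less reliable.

Var(sum) = 2 + 0.32 = 2.32; true-score variance = 1.36 + 0.32 = 1.68; composite reliability = 0.7241.
Mean component reliability = 0.6800.
Difference = 0.7241 − 0.6800 = 0.044.

0.044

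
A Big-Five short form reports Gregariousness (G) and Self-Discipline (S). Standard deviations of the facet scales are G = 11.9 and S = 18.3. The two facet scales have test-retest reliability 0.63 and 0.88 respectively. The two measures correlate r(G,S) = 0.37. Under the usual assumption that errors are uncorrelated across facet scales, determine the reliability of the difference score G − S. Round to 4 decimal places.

0.7064

Var(G−S) = 11.9² + 18.3² − 2·11.9·18.3·0.37 = 476.5 − 161.15 = 315.35.
With uncorrelated errors the cross-covariances are all true-score covariance, so they carry over unchanged; only the diagonal terms shrink to ρᵢσᵢ².
True-score variance = [11.9²·0.63 + 18.3²·0.88] − 161.15 = 383.918 − 161.15 = 222.768.
Reliability = 222.768 / 315.35 = 0.7064.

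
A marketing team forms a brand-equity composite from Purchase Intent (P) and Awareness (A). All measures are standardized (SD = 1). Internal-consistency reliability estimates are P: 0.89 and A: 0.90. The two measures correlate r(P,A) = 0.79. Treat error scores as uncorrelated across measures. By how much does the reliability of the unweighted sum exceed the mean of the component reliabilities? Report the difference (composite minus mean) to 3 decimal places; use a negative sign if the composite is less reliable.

0.046

Var(sum) = 2 + 1.58 = 3.58; true-score variance = 1.79 + 1.58 = 3.37; composite reliability = 0.9413.
Mean component reliability = 0.8950.
Difference = 0.9413 − 0.8950 = 0.046.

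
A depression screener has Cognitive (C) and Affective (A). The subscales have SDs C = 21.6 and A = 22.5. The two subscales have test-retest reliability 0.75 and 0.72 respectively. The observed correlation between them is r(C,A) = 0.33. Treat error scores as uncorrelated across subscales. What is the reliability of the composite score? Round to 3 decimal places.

Var(C+A) = 21.6² + 22.5² + 2·[21.6·22.5·0.33] = 972.81 + 320.76 = 1293.57.
Because errors are independent across components, Cov(Tᵢ,Tⱼ) = Cov(Xᵢ,Xⱼ); the off-diagonal part of the true-score variance is the same as above.
True-score variance = [21.6²·0.75 + 22.5²·0.72] + 320.76 = 714.42 + 320.76 = 1035.18.
Reliability = 1035.18 / 1293.57 = 0.800.

0.800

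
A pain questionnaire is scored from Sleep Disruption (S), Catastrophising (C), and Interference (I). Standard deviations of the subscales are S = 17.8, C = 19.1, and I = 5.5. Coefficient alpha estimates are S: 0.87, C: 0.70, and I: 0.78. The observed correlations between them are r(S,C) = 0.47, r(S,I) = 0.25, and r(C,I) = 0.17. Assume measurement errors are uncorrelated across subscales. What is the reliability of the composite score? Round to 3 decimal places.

0.859

Var(S+C+I) = 17.8² + 19.1² + 5.5² + 2·[17.8·19.1·0.47 + 17.8·5.5·0.25 + 19.1·5.5·0.17] = 711.9 + 404.248 = 1116.15.
Because errors are independent across components, Cov(Tᵢ,Tⱼ) = Cov(Xᵢ,Xⱼ); the off-diagonal part of the true-score variance is the same as above.
True-score variance = [17.8²·0.87 + 19.1²·0.70 + 5.5²·0.78] + 404.248 = 554.613 + 404.248 = 958.861.
Reliability = 958.861 / 1116.15 = 0.859.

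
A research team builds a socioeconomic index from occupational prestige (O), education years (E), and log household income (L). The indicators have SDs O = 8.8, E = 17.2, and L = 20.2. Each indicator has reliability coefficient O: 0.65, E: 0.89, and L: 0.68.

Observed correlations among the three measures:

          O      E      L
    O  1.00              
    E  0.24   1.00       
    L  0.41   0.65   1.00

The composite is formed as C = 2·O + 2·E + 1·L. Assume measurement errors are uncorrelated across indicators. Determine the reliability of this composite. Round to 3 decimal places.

0.891

Var(C) = 2²·8.8² + 2²·17.2² + 20.2² + 2·[4·8.8·17.2·0.24 + 2·8.8·20.2·0.41 + 2·17.2·20.2·0.65] = 1901.16 + 1485.48 = 3386.64.
With uncorrelated errors the cross-covariances are all true-score covariance, so they carry over unchanged; only the diagonal terms shrink to ρᵢσᵢ².
True-score variance = [2²·8.8²·0.65 + 2²·17.2²·0.89 + 20.2²·0.68] + 1485.48 = 1532 + 1485.48 = 3017.48.
Reliability = 3017.48 / 3386.64 = 0.891.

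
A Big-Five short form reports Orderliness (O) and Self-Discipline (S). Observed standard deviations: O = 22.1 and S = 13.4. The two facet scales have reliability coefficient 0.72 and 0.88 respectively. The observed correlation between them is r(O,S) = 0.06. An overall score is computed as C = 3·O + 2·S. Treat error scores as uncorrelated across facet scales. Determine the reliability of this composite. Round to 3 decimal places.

Var(C) = 3²·22.1² + 2²·13.4² + 2·[6·22.1·13.4·0.06] = 5113.93 + 213.221 = 5327.15.
With uncorrelated errors the cross-covariances are all true-score covariance, so they carry over unchanged; only the diagonal terms shrink to ρᵢσᵢ².
True-score variance = [3²·22.1²·0.72 + 2²·13.4²·0.88] + 213.221 = 3796.95 + 213.221 = 4010.17.
Reliability = 4010.17 / 5327.15 = 0.753.

0.753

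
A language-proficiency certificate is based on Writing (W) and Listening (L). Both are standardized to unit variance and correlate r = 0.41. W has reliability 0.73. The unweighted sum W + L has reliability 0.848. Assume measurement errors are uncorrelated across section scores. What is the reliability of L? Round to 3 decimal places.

0.841

Var(W+L) = 2 + 2·0.41 = 2.820.
True-score variance = ρ_W + ρ_L + 2·0.41, so 0.848 = (0.73 + ρ_L + 0.82) / 2.820.
ρ_L = 0.848·2.820 − 0.73 − 0.82 = 0.841.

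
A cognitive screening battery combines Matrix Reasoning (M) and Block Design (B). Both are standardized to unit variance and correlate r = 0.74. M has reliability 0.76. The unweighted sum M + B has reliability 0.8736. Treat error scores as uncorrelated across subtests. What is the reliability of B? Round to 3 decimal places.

Var(M+B) = 2 + 2·0.74 = 3.480.
True-score variance = ρ_M + ρ_B + 2·0.74, so 0.8736 = (0.76 + ρ_B + 1.48) / 3.480.
ρ_B = 0.8736·3.480 − 0.76 − 1.48 = 0.800.

0.800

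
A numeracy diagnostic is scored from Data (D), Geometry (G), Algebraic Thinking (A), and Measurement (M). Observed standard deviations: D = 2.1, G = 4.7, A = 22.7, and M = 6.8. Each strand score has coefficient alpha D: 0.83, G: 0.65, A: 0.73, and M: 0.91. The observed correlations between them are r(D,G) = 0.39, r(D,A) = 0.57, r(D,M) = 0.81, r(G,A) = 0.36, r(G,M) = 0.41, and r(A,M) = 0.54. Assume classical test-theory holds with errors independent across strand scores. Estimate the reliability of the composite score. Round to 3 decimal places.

Var(D+G+A+M) = 2.1² + 4.7² + 22.7² + 6.8² + 2·[2.1·4.7·0.39 + 2.1·22.7·0.57 + 2.1·6.8·0.81 + 4.7·22.7·0.36 + 4.7·6.8·0.41 + 22.7·6.8·0.54] = 588.03 + 354.909 = 942.939.
Under uncorrelated errors the observed covariances equal the true-score covariances, so only the own-variance terms attenuate.
True-score variance = [2.1²·0.83 + 4.7²·0.65 + 22.7²·0.73 + 6.8²·0.91] + 354.909 = 436.259 + 354.909 = 791.168.
Reliability = 791.168 / 942.939 = 0.839.

0.839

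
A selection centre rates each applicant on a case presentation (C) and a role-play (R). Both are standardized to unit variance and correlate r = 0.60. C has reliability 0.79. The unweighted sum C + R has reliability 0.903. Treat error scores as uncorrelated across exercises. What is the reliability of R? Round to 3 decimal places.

Var(C+R) = 2 + 2·0.60 = 3.200.
True-score variance = ρ_C + ρ_R + 2·0.60, so 0.903 = (0.79 + ρ_R + 1.20) / 3.200.
ρ_R = 0.903·3.200 − 0.79 − 1.20 = 0.900.

0.900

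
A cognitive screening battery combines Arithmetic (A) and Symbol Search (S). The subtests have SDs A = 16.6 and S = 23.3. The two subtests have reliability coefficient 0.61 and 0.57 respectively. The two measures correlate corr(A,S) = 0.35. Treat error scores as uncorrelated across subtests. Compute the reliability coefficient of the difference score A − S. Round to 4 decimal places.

0.3776

Var(A−S) = 16.6² + 23.3² − 2·16.6·23.3·0.35 = 818.45 − 270.746 = 547.704.
Under uncorrelated errors the observed covariances equal the true-score covariances, so only the own-variance terms attenuate.
True-score variance = [16.6²·0.61 + 23.3²·0.57] − 270.746 = 477.539 − 270.746 = 206.793.
Reliability = 206.793 / 547.704 = 0.3776.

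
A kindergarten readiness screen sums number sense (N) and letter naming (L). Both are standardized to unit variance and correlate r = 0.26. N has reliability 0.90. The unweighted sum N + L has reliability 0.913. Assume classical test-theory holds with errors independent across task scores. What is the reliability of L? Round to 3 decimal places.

0.881

Var(N+L) = 2 + 2·0.26 = 2.520.
True-score variance = ρ_N + ρ_L + 2·0.26, so 0.913 = (0.90 + ρ_L + 0.52) / 2.520.
ρ_L = 0.913·2.520 − 0.90 − 0.52 = 0.881.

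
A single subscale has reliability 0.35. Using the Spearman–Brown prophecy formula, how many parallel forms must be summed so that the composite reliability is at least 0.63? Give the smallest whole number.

k ≥ ρ*(1−ρ₁)/(ρ₁(1−ρ*)) = 0.63·0.65 / (0.35·0.37) = 3.162.
Smallest integer k = 4.

4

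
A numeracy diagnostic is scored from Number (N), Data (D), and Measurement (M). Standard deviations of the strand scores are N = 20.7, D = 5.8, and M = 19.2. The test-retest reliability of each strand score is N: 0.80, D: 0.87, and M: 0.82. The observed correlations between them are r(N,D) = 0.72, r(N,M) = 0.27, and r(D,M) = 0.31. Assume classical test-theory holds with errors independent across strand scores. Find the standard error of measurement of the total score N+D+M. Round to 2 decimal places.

12.51

Var(total) = 830.77 + 456.547 = 1287.32.
True-score variance = 674.344 + 456.547 = 1130.89, so reliability = 0.8785.
Error variance = 1287.32 − 1130.89 = 156.426; SEM = √156.426 = 12.51.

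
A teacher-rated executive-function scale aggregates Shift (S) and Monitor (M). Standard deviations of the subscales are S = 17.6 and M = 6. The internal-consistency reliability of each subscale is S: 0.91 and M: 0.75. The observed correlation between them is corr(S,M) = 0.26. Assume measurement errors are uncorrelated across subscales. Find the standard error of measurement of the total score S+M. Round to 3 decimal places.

6.073

Var(total) = 345.76 + 54.912 = 400.672.
True-score variance = 308.882 + 54.912 = 363.794, so reliability = 0.9080.
Error variance = 400.672 − 363.794 = 36.8784; SEM = √36.8784 = 6.073.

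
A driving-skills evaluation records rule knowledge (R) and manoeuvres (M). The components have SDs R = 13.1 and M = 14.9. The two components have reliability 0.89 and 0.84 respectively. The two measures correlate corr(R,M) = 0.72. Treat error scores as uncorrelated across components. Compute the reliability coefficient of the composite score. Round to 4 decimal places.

0.9194

Var(R+M) = 13.1² + 14.9² + 2·[13.1·14.9·0.72] = 393.62 + 281.074 = 674.694.
With uncorrelated errors the cross-covariances are all true-score covariance, so they carry over unchanged; only the diagonal terms shrink to ρᵢσᵢ².
True-score variance = [13.1²·0.89 + 14.9²·0.84] + 281.074 = 339.221 + 281.074 = 620.295.
Reliability = 620.295 / 674.694 = 0.9194.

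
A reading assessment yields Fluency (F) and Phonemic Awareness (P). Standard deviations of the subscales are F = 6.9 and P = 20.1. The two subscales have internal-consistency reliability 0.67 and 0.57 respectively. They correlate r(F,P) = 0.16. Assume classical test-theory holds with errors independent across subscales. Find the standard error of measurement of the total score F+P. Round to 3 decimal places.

13.764

Var(total) = 451.62 + 44.3808 = 496.001.
True-score variance = 262.184 + 44.3808 = 306.565, so reliability = 0.6181.
Error variance = 496.001 − 306.565 = 189.436; SEM = √189.436 = 13.764.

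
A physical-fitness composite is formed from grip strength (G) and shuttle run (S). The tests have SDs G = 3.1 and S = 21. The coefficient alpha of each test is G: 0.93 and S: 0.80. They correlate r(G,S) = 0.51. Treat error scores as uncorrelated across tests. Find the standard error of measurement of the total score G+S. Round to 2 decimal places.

9.43

Var(total) = 450.61 + 66.402 = 517.012.
True-score variance = 361.737 + 66.402 = 428.139, so reliability = 0.8281.
Error variance = 517.012 − 428.139 = 88.8727; SEM = √88.8727 = 9.43.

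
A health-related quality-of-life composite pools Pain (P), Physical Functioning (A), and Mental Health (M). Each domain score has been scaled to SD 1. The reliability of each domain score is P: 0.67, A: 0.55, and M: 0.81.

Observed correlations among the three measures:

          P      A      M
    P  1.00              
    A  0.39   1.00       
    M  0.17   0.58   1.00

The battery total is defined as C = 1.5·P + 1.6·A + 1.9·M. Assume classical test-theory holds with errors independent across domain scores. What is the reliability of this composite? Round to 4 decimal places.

Var(C) = 1.5² + 1.6² + 1.9² + 2·[2.4·0.39 + 2.85·0.17 + 3.04·0.58] = 8.42 + 6.3674 = 14.7874.
With uncorrelated errors the cross-covariances are all true-score covariance, so they carry over unchanged; only the diagonal terms shrink to ρᵢσᵢ².
True-score variance = [1.5²·0.67 + 1.6²·0.55 + 1.9²·0.81] + 6.3674 = 5.8396 + 6.3674 = 12.207.
Reliability = 12.207 / 14.7874 = 0.8255.

0.8255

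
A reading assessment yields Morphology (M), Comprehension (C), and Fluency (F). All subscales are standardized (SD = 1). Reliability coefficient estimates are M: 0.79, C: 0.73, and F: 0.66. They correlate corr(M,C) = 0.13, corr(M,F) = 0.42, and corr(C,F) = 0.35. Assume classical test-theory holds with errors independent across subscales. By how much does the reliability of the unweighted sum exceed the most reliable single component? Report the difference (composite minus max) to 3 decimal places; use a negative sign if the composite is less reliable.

Var(sum) = 3 + 1.8 = 4.8; true-score variance = 2.18 + 1.8 = 3.98; composite reliability = 0.8292.
Max component reliability = 0.7900.
Difference = 0.8292 − 0.7900 = 0.039.

0.039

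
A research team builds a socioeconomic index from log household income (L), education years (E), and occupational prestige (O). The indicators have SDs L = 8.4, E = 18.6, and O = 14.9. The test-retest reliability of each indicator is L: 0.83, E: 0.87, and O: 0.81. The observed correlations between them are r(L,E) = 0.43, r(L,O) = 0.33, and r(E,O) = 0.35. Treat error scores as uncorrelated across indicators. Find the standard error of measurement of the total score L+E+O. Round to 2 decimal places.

Var(total) = 638.53 + 410.97 = 1049.5.
True-score variance = 539.378 + 410.97 = 950.348, so reliability = 0.9055.
Error variance = 1049.5 − 950.348 = 99.1519; SEM = √99.1519 = 9.96.

9.96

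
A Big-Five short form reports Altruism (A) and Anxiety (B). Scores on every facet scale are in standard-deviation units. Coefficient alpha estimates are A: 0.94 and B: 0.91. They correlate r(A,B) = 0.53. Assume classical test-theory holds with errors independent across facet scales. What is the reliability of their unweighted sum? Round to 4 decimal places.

Var(A+B) = 2 + 2·[0.53] = 2 + 1.06 = 3.06.
Because errors are independent across components, Cov(Tᵢ,Tⱼ) = Cov(Xᵢ,Xⱼ); the off-diagonal part of the true-score variance is the same as above.
True-score variance = [0.94 + 0.91] + 1.06 = 1.85 + 1.06 = 2.91.
Reliability = 2.91 / 3.06 = 0.9510.

0.9510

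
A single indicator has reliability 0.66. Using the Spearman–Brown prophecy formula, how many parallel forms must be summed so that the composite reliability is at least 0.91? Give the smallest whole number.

6

k ≥ ρ*(1−ρ₁)/(ρ₁(1−ρ*)) = 0.91·0.34 / (0.66·0.09) = 5.209.
Smallest integer k = 6.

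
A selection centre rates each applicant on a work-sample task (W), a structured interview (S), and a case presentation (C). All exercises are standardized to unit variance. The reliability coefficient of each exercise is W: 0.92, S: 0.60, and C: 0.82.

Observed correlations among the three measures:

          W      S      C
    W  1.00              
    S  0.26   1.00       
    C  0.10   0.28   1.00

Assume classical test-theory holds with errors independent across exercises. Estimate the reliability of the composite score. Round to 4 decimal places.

Var(W+S+C) = 3 + 2·[0.26 + 0.10 + 0.28] = 3 + 1.28 = 4.28.
With uncorrelated errors the cross-covariances are all true-score covariance, so they carry over unchanged; only the diagonal terms shrink to ρᵢσᵢ².
True-score variance = [0.92 + 0.60 + 0.82] + 1.28 = 2.34 + 1.28 = 3.62.
Reliability = 3.62 / 4.28 = 0.8458.

0.8458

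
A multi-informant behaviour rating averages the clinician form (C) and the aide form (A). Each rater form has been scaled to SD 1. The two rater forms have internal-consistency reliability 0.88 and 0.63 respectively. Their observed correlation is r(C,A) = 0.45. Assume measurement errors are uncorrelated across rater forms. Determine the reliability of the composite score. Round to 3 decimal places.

Var(C+A) = 2 + 2·[0.45] = 2 + 0.9 = 2.9.
Under uncorrelated errors the observed covariances equal the true-score covariances, so only the own-variance terms attenuate.
True-score variance = [0.88 + 0.63] + 0.9 = 1.51 + 0.9 = 2.41.
Reliability = 2.41 / 2.9 = 0.831.

0.831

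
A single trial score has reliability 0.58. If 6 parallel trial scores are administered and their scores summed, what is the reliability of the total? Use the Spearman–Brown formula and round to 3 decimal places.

ρ_k = kρ / (1 + (k−1)ρ) = 6·0.58 / (1 + 5·0.58) = 3.480 / 3.900 = 0.892.

0.892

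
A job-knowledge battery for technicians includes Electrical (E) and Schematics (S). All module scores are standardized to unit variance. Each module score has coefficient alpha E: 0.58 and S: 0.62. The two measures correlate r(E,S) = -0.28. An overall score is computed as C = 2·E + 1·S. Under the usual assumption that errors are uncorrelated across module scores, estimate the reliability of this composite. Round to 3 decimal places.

Var(C) = 2² + 1 + 2·[2·(-0.28)] = 5 − 1.12 = 3.88.
Because errors are independent across components, Cov(Tᵢ,Tⱼ) = Cov(Xᵢ,Xⱼ); the off-diagonal part of the true-score variance is the same as above.
True-score variance = [2²·0.58 + 0.62] − 1.12 = 2.94 − 1.12 = 1.82.
Reliability = 1.82 / 3.88 = 0.469.

0.469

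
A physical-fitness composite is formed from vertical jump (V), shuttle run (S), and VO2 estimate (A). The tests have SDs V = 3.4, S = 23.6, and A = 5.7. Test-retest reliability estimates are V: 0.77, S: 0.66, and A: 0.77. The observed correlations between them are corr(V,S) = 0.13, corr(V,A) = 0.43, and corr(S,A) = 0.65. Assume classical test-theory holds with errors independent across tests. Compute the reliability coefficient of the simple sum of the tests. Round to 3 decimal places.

Var(V+S+A) = 3.4² + 23.6² + 5.7² + 2·[3.4·23.6·0.13 + 3.4·5.7·0.43 + 23.6·5.7·0.65] = 601.01 + 212.405 = 813.415.
Because errors are independent across components, Cov(Tᵢ,Tⱼ) = Cov(Xᵢ,Xⱼ); the off-diagonal part of the true-score variance is the same as above.
True-score variance = [3.4²·0.77 + 23.6²·0.66 + 5.7²·0.77] + 212.405 = 401.512 + 212.405 = 613.917.
Reliability = 613.917 / 813.415 = 0.755.

0.755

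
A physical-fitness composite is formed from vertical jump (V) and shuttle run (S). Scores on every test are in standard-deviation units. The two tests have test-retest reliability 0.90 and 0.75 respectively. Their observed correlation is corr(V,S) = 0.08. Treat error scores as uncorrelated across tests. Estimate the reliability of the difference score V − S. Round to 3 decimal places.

Var(V−S) = 1 + 1 − 2·0.08 = 2 − 0.16 = 1.84.
Under uncorrelated errors the observed covariances equal the true-score covariances, so only the own-variance terms attenuate.
True-score variance = [0.90 + 0.75] − 0.16 = 1.65 − 0.16 = 1.49.
Reliability = 1.49 / 1.84 = 0.810.

0.810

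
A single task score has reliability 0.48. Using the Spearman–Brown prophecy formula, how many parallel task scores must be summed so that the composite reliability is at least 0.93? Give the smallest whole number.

15

k ≥ ρ*(1−ρ₁)/(ρ₁(1−ρ*)) = 0.93·0.52 / (0.48·0.07) = 14.393.
Smallest integer k = 15.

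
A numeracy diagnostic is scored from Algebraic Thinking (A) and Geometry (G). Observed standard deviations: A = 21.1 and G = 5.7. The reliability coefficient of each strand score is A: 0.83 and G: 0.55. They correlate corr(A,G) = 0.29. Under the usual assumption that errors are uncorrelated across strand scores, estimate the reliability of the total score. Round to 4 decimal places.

0.8350

Var(A+G) = 21.1² + 5.7² + 2·[21.1·5.7·0.29] = 477.7 + 69.7566 = 547.457.
Because errors are independent across components, Cov(Tᵢ,Tⱼ) = Cov(Xᵢ,Xⱼ); the off-diagonal part of the true-score variance is the same as above.
True-score variance = [21.1²·0.83 + 5.7²·0.55] + 69.7566 = 387.394 + 69.7566 = 457.15.
Reliability = 457.15 / 547.457 = 0.8350.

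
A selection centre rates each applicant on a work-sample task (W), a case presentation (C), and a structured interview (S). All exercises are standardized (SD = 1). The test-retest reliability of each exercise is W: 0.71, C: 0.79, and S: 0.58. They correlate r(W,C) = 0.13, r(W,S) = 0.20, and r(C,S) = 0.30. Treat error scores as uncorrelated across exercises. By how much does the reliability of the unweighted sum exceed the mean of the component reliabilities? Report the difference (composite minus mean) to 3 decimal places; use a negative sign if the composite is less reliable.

Var(sum) = 3 + 1.26 = 4.26; true-score variance = 2.08 + 1.26 = 3.34; composite reliability = 0.7840.
Mean component reliability = 0.6933.
Difference = 0.7840 − 0.6933 = 0.091.

0.091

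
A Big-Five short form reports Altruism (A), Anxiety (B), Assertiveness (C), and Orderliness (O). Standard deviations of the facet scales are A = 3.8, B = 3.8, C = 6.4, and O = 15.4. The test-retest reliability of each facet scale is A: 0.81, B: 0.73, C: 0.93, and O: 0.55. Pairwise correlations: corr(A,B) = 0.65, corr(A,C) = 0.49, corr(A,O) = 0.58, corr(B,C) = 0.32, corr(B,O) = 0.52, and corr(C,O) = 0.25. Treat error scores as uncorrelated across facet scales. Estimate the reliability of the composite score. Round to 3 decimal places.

Var(A+B+C+O) = 3.8² + 3.8² + 6.4² + 15.4² + 2·[3.8·3.8·0.65 + 3.8·6.4·0.49 + 3.8·15.4·0.58 + 3.8·6.4·0.32 + 3.8·15.4·0.52 + 6.4·15.4·0.25] = 307 + 236.194 = 543.194.
Under uncorrelated errors the observed covariances equal the true-score covariances, so only the own-variance terms attenuate.
True-score variance = [3.8²·0.81 + 3.8²·0.73 + 6.4²·0.93 + 15.4²·0.55] + 236.194 = 190.768 + 236.194 = 426.963.
Reliability = 426.963 / 543.194 = 0.786.

0.786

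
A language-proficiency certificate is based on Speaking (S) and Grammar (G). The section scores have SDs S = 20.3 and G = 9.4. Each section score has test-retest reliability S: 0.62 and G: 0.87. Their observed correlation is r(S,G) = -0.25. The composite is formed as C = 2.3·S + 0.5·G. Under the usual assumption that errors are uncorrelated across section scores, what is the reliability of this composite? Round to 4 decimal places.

0.6027

Var(C) = 2.3²·20.3² + 0.5²·9.4² + 2·[1.15·20.3·9.4·(-0.25)] = 2202.05 − 109.721 = 2092.32.
Under uncorrelated errors the observed covariances equal the true-score covariances, so only the own-variance terms attenuate.
True-score variance = [2.3²·20.3²·0.62 + 0.5²·9.4²·0.87] − 109.721 = 1370.79 − 109.721 = 1261.07.
Reliability = 1261.07 / 2092.32 = 0.6027.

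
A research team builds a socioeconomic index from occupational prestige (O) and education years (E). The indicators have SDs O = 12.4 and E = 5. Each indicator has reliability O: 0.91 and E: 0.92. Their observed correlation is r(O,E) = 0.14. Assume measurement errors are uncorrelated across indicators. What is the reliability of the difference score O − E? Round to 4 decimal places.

0.9019

Var(O−E) = 12.4² + 5² − 2·12.4·5·0.14 = 178.76 − 17.36 = 161.4.
With uncorrelated errors the cross-covariances are all true-score covariance, so they carry over unchanged; only the diagonal terms shrink to ρᵢσᵢ².
True-score variance = [12.4²·0.91 + 5²·0.92] − 17.36 = 162.922 − 17.36 = 145.562.
Reliability = 145.562 / 161.4 = 0.9019.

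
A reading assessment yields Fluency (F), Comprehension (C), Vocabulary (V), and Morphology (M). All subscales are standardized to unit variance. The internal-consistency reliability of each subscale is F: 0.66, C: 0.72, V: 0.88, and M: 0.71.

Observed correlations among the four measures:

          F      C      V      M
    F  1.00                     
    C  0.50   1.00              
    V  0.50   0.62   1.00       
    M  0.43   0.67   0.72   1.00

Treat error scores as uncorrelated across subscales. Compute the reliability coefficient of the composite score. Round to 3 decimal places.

Var(F+C+V+M) = 4 + 2·[0.50 + 0.50 + 0.43 + 0.62 + 0.67 + 0.72] = 4 + 6.88 = 10.88.
With uncorrelated errors the cross-covariances are all true-score covariance, so they carry over unchanged; only the diagonal terms shrink to ρᵢσᵢ².
True-score variance = [0.66 + 0.72 + 0.88 + 0.71] + 6.88 = 2.97 + 6.88 = 9.85.
Reliability = 9.85 / 10.88 = 0.905.

0.905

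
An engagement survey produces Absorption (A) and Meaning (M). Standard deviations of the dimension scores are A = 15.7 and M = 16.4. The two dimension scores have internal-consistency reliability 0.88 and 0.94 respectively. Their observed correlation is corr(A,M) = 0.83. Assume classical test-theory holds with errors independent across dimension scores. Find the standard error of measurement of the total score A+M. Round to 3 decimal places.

Var(total) = 515.45 + 427.417 = 942.867.
True-score variance = 469.734 + 427.417 = 897.15, so reliability = 0.9515.
Error variance = 942.867 − 897.15 = 45.7164; SEM = √45.7164 = 6.761.

6.761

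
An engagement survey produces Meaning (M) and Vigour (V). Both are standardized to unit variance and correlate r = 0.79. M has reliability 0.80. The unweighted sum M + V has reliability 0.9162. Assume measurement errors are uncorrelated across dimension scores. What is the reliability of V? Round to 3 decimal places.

0.900

Var(M+V) = 2 + 2·0.79 = 3.580.
True-score variance = ρ_M + ρ_V + 2·0.79, so 0.9162 = (0.80 + ρ_V + 1.58) / 3.580.
ρ_V = 0.9162·3.580 − 0.80 − 1.58 = 0.900.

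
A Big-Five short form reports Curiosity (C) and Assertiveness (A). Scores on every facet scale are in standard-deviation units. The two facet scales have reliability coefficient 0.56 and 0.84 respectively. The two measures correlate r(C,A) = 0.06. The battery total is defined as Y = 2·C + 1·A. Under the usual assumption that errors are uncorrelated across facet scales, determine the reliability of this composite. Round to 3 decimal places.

0.634

Var(Y) = 2² + 1 + 2·[2·0.06] = 5 + 0.24 = 5.24.
With uncorrelated errors the cross-covariances are all true-score covariance, so they carry over unchanged; only the diagonal terms shrink to ρᵢσᵢ².
True-score variance = [2²·0.56 + 0.84] + 0.24 = 3.08 + 0.24 = 3.32.
Reliability = 3.32 / 5.24 = 0.634.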